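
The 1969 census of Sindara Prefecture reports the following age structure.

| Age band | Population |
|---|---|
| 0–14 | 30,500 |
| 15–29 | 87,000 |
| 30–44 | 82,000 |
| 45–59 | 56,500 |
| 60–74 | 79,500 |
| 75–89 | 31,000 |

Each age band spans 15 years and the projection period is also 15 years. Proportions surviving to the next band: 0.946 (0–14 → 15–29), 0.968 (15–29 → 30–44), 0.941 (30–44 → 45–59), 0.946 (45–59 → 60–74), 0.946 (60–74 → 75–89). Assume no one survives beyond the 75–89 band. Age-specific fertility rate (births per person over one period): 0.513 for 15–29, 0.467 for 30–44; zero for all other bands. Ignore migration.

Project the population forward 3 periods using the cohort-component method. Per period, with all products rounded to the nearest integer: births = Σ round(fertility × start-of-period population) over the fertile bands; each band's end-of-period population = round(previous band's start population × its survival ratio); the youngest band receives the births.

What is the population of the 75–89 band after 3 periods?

(Bands numbered youngest = 1 to oldest = 6.)
After projecting period 1:
Births: 87000 * 0.513 = 44631  |  82000 * 0.467 = 38294 ⇒ total 82925
Band 2: 30500 * 0.946 = 28853
Band 3: 87000 * 0.968 = 84216
Band 4: 82000 * 0.941 = 77162
Band 5: 56500 * 0.946 = 53449
Band 6: 79500 * 0.946 = 75207
Population now: 0–14=82925, 15–29=28853, 30–44=84216, 45–59=77162, 60–74=53449, 75–89=75207
After projecting period 2:
Births: 28853 * 0.513 = 14802  |  84216 * 0.467 = 39329 ⇒ total 54131
Band 2: 82925 * 0.946 = 78447
Band 3: 28853 * 0.968 = 27930
Band 4: 84216 * 0.941 = 79247
Band 5: 77162 * 0.946 = 72995
Band 6: 53449 * 0.946 = 50563
Population now: 0–14=54131, 15–29=78447, 30–44=27930, 45–59=79247, 60–74=72995, 75–89=50563
After projecting period 3:
Births: 78447 * 0.513 = 40243  |  27930 * 0.467 = 13043 ⇒ total 53286
Band 2: 54131 * 0.946 = 51208
Band 3: 78447 * 0.968 = 75937
Band 4: 27930 * 0.941 = 26282
Band 5: 79247 * 0.946 = 74968
Band 6: 72995 * 0.946 = 69053
Population now: 0–14=53286, 15–29=51208, 30–44=75937, 45–59=26282, 60–74=74968, 75–89=69053

69053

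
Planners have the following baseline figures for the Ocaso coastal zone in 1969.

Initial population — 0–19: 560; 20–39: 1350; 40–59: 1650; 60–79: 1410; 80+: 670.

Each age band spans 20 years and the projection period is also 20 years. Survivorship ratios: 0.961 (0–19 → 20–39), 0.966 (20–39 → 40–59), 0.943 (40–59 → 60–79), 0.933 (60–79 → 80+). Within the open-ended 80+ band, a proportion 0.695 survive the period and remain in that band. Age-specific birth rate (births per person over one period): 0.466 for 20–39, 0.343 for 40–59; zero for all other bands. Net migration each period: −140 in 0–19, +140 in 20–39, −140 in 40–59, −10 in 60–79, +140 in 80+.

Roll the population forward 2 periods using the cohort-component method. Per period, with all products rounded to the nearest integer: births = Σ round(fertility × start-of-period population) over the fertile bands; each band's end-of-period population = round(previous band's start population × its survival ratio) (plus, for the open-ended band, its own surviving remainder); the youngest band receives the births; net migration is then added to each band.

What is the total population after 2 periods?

6250

After projecting period 1:
Births: 1350 × 0.466 = 629  |  1650 × 0.343 = 566 ⇒ total 1195
20–39: 560 × 0.961 = 538
40–59: 1350 × 0.966 = 1304
60–79: 1650 × 0.943 = 1556
80+: 1410 × 0.933 + 670 × 0.695 = 1316 + 466 = 1782
Net migration: 0–19 − 140 → 1055; 20–39 + 140 → 678; 40–59 − 140 → 1164; 60–79 − 10 → 1546; 80+ + 140 → 1922
Population now: 0–19=1055, 20–39=678, 40–59=1164, 60–79=1546, 80+=1922
After projecting period 2:
Births: 678 × 0.466 = 316  |  1164 × 0.343 = 399 ⇒ total 715
20–39: 1055 × 0.961 = 1014
40–59: 678 × 0.966 = 655
60–79: 1164 × 0.943 = 1098
80+: 1546 × 0.933 + 1922 × 0.695 = 1442 + 1336 = 2778
Net migration: 0–19 − 140 → 575; 20–39 + 140 → 1154; 40–59 − 140 → 515; 60–79 − 10 → 1088; 80+ + 140 → 2918
Population now: 0–19=575, 20–39=1154, 40–59=515, 60–79=1088, 80+=2918
Total after period 2: 575 + 1154 + 515 + 1088 + 2918 = 6250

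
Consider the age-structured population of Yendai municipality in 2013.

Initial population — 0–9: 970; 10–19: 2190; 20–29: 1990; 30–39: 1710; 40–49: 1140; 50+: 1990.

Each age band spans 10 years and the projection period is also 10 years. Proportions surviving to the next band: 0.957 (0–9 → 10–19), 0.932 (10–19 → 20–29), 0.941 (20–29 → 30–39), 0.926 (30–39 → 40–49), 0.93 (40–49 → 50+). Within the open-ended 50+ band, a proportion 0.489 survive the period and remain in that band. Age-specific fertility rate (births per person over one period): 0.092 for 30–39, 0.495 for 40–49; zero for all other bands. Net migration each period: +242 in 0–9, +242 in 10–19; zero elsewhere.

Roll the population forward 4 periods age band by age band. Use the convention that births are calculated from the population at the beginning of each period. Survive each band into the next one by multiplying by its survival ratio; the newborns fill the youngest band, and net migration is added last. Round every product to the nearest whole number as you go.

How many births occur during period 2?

956

Period 1.
Births: 1710 × 0.092 = 157, 1140 × 0.495 = 564 ⇒ total 721
10–19: 970 × 0.957 = 928
20–29: 2190 × 0.932 = 2041
30–39: 1990 × 0.941 = 1873
40–49: 1710 × 0.926 = 1583
50+: 1140 × 0.93 + 1990 × 0.489 = 1060 + 973 = 2033
Net migration: 0–9 + 242 → 963; 10–19 + 242 → 1170
End of period: [963, 1170, 2041, 1873, 1583, 2033]
Period 2.
Births: 1873 × 0.092 = 172, 1583 × 0.495 = 784 ⇒ total 956
10–19: 963 × 0.957 = 922
20–29: 1170 × 0.932 = 1090
30–39: 2041 × 0.941 = 1921
40–49: 1873 × 0.926 = 1734
50+: 1583 × 0.93 + 2033 × 0.489 = 1472 + 994 = 2466
Net migration: 0–9 + 242 → 1198; 10–19 + 242 → 1164
End of period: [1198, 1164, 1090, 1921, 1734, 2466]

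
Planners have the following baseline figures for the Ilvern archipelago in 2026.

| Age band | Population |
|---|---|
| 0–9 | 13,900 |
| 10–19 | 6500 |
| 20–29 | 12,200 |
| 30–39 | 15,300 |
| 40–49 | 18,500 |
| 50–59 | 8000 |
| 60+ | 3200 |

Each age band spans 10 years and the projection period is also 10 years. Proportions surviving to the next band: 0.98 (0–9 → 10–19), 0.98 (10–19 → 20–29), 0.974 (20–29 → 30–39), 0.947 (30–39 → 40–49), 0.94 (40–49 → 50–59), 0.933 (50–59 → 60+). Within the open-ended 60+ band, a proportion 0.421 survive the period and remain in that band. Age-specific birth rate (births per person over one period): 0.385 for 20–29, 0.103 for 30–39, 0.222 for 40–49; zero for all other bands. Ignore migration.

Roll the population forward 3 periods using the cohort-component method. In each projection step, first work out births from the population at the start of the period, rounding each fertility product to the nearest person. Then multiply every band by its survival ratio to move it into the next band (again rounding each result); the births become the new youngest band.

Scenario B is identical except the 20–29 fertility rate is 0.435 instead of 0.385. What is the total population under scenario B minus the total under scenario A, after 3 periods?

1566

— Period 1 —
Births: 12200 × 0.385 = 4697 ; 15300 × 0.103 = 1576 ; 18500 × 0.222 = 4107 → total 10380
10–19: 13900 × 0.98 = 13622
20–29: 6500 × 0.98 = 6370
30–39: 12200 × 0.974 = 11883
40–49: 15300 × 0.947 = 14489
50–59: 18500 × 0.94 = 17390
60+: 8000 × 0.933 + 3200 × 0.421 = 7464 + 1347 = 8811
→ [10380, 13622, 6370, 11883, 14489, 17390, 8811]
— Period 2 —
Births: 6370 × 0.385 = 2452 ; 11883 × 0.103 = 1224 ; 14489 × 0.222 = 3217 → total 6893
10–19: 10380 × 0.98 = 10172
20–29: 13622 × 0.98 = 13350
30–39: 6370 × 0.974 = 6204
40–49: 11883 × 0.947 = 11253
50–59: 14489 × 0.94 = 13620
60+: 17390 × 0.933 + 8811 × 0.421 = 16225 + 3709 = 19934
→ [6893, 10172, 13350, 6204, 11253, 13620, 19934]
— Period 3 —
Births: 13350 × 0.385 = 5140 ; 6204 × 0.103 = 639 ; 11253 × 0.222 = 2498 → total 8277
10–19: 6893 × 0.98 = 6755
20–29: 10172 × 0.98 = 9969
30–39: 13350 × 0.974 = 13003
40–49: 6204 × 0.947 = 5875
50–59: 11253 × 0.94 = 10578
60+: 13620 × 0.933 + 19934 × 0.421 = 12707 + 8392 = 21099
→ [8277, 6755, 9969, 13003, 5875, 10578, 21099]
Scenario A total after 3 periods: 75556
Scenario B projection —
— Period 1 —
Births: 12200 × 0.435 = 5307 ; 15300 × 0.103 = 1576 ; 18500 × 0.222 = 4107 → total 10990
10–19: 13900 × 0.98 = 13622
20–29: 6500 × 0.98 = 6370
30–39: 12200 × 0.974 = 11883
40–49: 15300 × 0.947 = 14489
50–59: 18500 × 0.94 = 17390
60+: 8000 × 0.933 + 3200 × 0.421 = 7464 + 1347 = 8811
→ [10990, 13622, 6370, 11883, 14489, 17390, 8811]
— Period 2 —
Births: 6370 × 0.435 = 2771 ; 11883 × 0.103 = 1224 ; 14489 × 0.222 = 3217 → total 7212
10–19: 10990 × 0.98 = 10770
20–29: 13622 × 0.98 = 13350
30–39: 6370 × 0.974 = 6204
40–49: 11883 × 0.947 = 11253
50–59: 14489 × 0.94 = 13620
60+: 17390 × 0.933 + 8811 × 0.421 = 16225 + 3709 = 19934
→ [7212, 10770, 13350, 6204, 11253, 13620, 19934]
— Period 3 —
Births: 13350 × 0.435 = 5807 ; 6204 × 0.103 = 639 ; 11253 × 0.222 = 2498 → total 8944
10–19: 7212 × 0.98 = 7068
20–29: 10770 × 0.98 = 10555
30–39: 13350 × 0.974 = 13003
40–49: 6204 × 0.947 = 5875
50–59: 11253 × 0.94 = 10578
60+: 13620 × 0.933 + 19934 × 0.421 = 12707 + 8392 = 21099
→ [8944, 7068, 10555, 13003, 5875, 10578, 21099]
Scenario B total after 3 periods: 77122
Difference B − A = 77122 − 75556 = 1566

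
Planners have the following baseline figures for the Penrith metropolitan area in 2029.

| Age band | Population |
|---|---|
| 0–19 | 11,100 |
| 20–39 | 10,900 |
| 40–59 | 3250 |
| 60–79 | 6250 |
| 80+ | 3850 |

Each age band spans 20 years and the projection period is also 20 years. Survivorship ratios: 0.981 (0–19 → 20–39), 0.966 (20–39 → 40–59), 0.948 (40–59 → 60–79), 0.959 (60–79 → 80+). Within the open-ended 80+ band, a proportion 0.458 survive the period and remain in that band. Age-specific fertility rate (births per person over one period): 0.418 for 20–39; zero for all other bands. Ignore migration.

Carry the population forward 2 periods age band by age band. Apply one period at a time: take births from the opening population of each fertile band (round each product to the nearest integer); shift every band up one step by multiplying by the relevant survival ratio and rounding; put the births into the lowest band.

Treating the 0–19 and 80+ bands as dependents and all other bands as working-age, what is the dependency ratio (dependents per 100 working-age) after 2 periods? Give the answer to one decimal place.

44.3

[period 1]
Births: 10900 * 0.418 = 4556
20–39: 11100 * 0.981 = 10889
40–59: 10900 * 0.966 = 10529
60–79: 3250 * 0.948 = 3081
80+: 6250 * 0.959 + 3850 * 0.458 = 5994 + 1763 = 7757
Population now: 0–19=4556, 20–39=10889, 40–59=10529, 60–79=3081, 80+=7757
[period 2]
Births: 10889 * 0.418 = 4552
20–39: 4556 * 0.981 = 4469
40–59: 10889 * 0.966 = 10519
60–79: 10529 * 0.948 = 9981
80+: 3081 * 0.959 + 7757 * 0.458 = 2955 + 3553 = 6508
Population now: 0–19=4552, 20–39=4469, 40–59=10519, 60–79=9981, 80+=6508
Dependents (band 0–19 + band 80+) = 4552 + 6508 = 11060; working-age = 24969; ratio = 11060/24969 × 100 = 44.3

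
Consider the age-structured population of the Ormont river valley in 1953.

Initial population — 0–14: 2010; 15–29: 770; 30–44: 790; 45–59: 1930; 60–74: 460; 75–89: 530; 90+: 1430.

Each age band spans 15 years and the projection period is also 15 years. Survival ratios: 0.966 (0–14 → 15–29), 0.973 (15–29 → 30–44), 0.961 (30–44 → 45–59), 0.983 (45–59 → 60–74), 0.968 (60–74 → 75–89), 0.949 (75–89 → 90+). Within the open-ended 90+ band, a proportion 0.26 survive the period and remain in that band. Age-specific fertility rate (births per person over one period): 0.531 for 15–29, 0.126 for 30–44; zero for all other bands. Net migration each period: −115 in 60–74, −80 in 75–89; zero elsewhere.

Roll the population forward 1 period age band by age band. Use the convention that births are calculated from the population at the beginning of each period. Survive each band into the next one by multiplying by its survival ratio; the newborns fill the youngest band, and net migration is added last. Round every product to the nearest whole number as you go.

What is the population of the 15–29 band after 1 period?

[period 1]
Births: 770 × 0.531 = 409 ; 790 × 0.126 = 100 → 509
15–29: 2010 × 0.966 = 1942
30–44: 770 × 0.973 = 749
45–59: 790 × 0.961 = 759
60–74: 1930 × 0.983 = 1897
75–89: 460 × 0.968 = 445
90+: 530 × 0.949 + 1430 × 0.26 = 503 + 372 = 875
Net migration: 60–74 − 115 → 1782; 75–89 − 80 → 365
End of period: [509, 1942, 749, 759, 1782, 365, 875]

1942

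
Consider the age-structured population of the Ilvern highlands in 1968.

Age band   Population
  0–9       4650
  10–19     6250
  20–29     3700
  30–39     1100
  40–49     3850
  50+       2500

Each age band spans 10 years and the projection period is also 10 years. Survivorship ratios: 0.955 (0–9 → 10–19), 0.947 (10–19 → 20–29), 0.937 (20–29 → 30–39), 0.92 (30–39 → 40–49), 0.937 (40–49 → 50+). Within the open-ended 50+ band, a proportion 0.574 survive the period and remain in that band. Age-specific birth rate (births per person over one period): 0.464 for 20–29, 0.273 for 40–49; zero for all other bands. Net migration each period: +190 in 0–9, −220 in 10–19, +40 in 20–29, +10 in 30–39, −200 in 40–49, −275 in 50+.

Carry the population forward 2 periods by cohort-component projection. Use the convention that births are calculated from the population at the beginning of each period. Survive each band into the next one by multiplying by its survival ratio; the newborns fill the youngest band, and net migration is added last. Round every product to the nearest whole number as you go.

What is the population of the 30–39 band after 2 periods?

5594

Period 1.
Births: 3700 * 0.464 = 1717 ; 3850 * 0.273 = 1051 → 2768
10–19: 4650 * 0.955 = 4441
20–29: 6250 * 0.947 = 5919
30–39: 3700 * 0.937 = 3467
40–49: 1100 * 0.92 = 1012
50+: 3850 * 0.937 + 2500 * 0.574 = 3607 + 1435 = 5042
Net migration: 0–9 + 190 → 2958; 10–19 − 220 → 4221; 20–29 + 40 → 5959; 30–39 + 10 → 3477; 40–49 − 200 → 812; 50+ − 275 → 4767
End of period: [2958, 4221, 5959, 3477, 812, 4767]
Period 2.
Births: 5959 * 0.464 = 2765 ; 812 * 0.273 = 222 → 2987
10–19: 2958 * 0.955 = 2825
20–29: 4221 * 0.947 = 3997
30–39: 5959 * 0.937 = 5584
40–49: 3477 * 0.92 = 3199
50+: 812 * 0.937 + 4767 * 0.574 = 761 + 2736 = 3497
Net migration: 0–9 + 190 → 3177; 10–19 − 220 → 2605; 20–29 + 40 → 4037; 30–39 + 10 → 5594; 40–49 − 200 → 2999; 50+ − 275 → 3222
End of period: [3177, 2605, 4037, 5594, 2999, 3222]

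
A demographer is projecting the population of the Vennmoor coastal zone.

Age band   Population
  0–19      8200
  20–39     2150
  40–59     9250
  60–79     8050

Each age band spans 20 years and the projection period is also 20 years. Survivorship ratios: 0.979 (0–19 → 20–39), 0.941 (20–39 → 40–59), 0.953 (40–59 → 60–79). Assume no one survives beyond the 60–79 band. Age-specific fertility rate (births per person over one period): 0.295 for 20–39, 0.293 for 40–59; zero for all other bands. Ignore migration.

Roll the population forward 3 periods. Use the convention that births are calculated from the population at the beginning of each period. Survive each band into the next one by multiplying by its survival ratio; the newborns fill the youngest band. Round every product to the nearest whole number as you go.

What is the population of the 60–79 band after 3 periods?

— Period 1 —
Births: 2150 × 0.295 = 634, 9250 × 0.293 = 2710 → total 3344
20–39: 8200 × 0.979 = 8028
40–59: 2150 × 0.941 = 2023
60–79: 9250 × 0.953 = 8815
End of period: [3344, 8028, 2023, 8815]
— Period 2 —
Births: 8028 × 0.295 = 2368, 2023 × 0.293 = 593 → total 2961
20–39: 3344 × 0.979 = 3274
40–59: 8028 × 0.941 = 7554
60–79: 2023 × 0.953 = 1928
End of period: [2961, 3274, 7554, 1928]
— Period 3 —
Births: 3274 × 0.295 = 966, 7554 × 0.293 = 2213 → total 3179
20–39: 2961 × 0.979 = 2899
40–59: 3274 × 0.941 = 3081
60–79: 7554 × 0.953 = 7199
End of period: [3179, 2899, 3081, 7199]

7199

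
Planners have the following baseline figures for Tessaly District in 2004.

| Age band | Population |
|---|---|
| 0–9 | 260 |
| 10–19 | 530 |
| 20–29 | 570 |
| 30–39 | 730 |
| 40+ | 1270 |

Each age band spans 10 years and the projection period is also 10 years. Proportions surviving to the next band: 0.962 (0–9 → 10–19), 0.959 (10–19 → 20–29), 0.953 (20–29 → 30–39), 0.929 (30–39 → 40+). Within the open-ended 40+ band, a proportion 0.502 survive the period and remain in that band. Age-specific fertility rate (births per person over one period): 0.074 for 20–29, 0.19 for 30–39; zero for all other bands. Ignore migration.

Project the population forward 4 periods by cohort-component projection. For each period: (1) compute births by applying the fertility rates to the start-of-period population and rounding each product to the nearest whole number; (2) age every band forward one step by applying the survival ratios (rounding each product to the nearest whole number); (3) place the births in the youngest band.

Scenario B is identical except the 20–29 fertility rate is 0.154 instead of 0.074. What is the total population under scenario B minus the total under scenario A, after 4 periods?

115

Let group 1 be 0–9 through group 5 = 40+.
— Period 1 —
Births: 570 * 0.074 = 42, 730 * 0.19 = 139 → total 181
Group 2: 260 * 0.962 = 250
Group 3: 530 * 0.959 = 508
Group 4: 570 * 0.953 = 543
Group 5: 730 * 0.929 + 1270 * 0.502 = 678 + 638 = 1316
→ [181, 250, 508, 543, 1316]
— Period 2 —
Births: 508 * 0.074 = 38, 543 * 0.19 = 103 → total 141
Group 2: 181 * 0.962 = 174
Group 3: 250 * 0.959 = 240
Group 4: 508 * 0.953 = 484
Group 5: 543 * 0.929 + 1316 * 0.502 = 504 + 661 = 1165
→ [141, 174, 240, 484, 1165]
— Period 3 —
Births: 240 * 0.074 = 18, 484 * 0.19 = 92 → total 110
Group 2: 141 * 0.962 = 136
Group 3: 174 * 0.959 = 167
Group 4: 240 * 0.953 = 229
Group 5: 484 * 0.929 + 1165 * 0.502 = 450 + 585 = 1035
→ [110, 136, 167, 229, 1035]
— Period 4 —
Births: 167 * 0.074 = 12, 229 * 0.19 = 44 → total 56
Group 2: 110 * 0.962 = 106
Group 3: 136 * 0.959 = 130
Group 4: 167 * 0.953 = 159
Group 5: 229 * 0.929 + 1035 * 0.502 = 213 + 520 = 733
→ [56, 106, 130, 159, 733]
Scenario A total after 4 periods: 1184
Scenario B projection —
— Period 1 —
Births: 570 * 0.154 = 88, 730 * 0.19 = 139 → total 227
Group 2: 260 * 0.962 = 250
Group 3: 530 * 0.959 = 508
Group 4: 570 * 0.953 = 543
Group 5: 730 * 0.929 + 1270 * 0.502 = 678 + 638 = 1316
→ [227, 250, 508, 543, 1316]
— Period 2 —
Births: 508 * 0.154 = 78, 543 * 0.19 = 103 → total 181
Group 2: 227 * 0.962 = 218
Group 3: 250 * 0.959 = 240
Group 4: 508 * 0.953 = 484
Group 5: 543 * 0.929 + 1316 * 0.502 = 504 + 661 = 1165
→ [181, 218, 240, 484, 1165]
— Period 3 —
Births: 240 * 0.154 = 37, 484 * 0.19 = 92 → total 129
Group 2: 181 * 0.962 = 174
Group 3: 218 * 0.959 = 209
Group 4: 240 * 0.953 = 229
Group 5: 484 * 0.929 + 1165 * 0.502 = 450 + 585 = 1035
→ [129, 174, 209, 229, 1035]
— Period 4 —
Births: 209 * 0.154 = 32, 229 * 0.19 = 44 → total 76
Group 2: 129 * 0.962 = 124
Group 3: 174 * 0.959 = 167
Group 4: 209 * 0.953 = 199
Group 5: 229 * 0.929 + 1035 * 0.502 = 213 + 520 = 733
→ [76, 124, 167, 199, 733]
Scenario B total after 4 periods: 1299
Difference B − A = 1299 − 1184 = 115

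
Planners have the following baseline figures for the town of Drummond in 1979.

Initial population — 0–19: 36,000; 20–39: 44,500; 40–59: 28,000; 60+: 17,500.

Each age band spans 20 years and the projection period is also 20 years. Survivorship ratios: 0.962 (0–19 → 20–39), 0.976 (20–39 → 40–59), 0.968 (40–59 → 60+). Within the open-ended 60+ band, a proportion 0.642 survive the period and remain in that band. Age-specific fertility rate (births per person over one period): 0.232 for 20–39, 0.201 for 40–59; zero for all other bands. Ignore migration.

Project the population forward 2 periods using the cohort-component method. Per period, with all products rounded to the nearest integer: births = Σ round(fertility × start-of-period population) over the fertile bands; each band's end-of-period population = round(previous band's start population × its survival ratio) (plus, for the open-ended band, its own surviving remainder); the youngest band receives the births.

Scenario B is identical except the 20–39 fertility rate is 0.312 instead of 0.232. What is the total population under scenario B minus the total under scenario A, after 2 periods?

6195

After projecting period 1:
Births: 44500 × 0.232 = 10324, 28000 × 0.201 = 5628 → 15952
20–39: 36000 × 0.962 = 34632
40–59: 44500 × 0.976 = 43432
60+: 28000 × 0.968 + 17500 × 0.642 = 27104 + 11235 = 38339
Giving 15952 / 34632 / 43432 / 38339.
After projecting period 2:
Births: 34632 × 0.232 = 8035, 43432 × 0.201 = 8730 → 16765
20–39: 15952 × 0.962 = 15346
40–59: 34632 × 0.976 = 33801
60+: 43432 × 0.968 + 38339 × 0.642 = 42042 + 24614 = 66656
Giving 16765 / 15346 / 33801 / 66656.
Scenario A total after 2 periods: 132568
Scenario B projection —
After projecting period 1:
Births: 44500 × 0.312 = 13884, 28000 × 0.201 = 5628 → 19512
20–39: 36000 × 0.962 = 34632
40–59: 44500 × 0.976 = 43432
60+: 28000 × 0.968 + 17500 × 0.642 = 27104 + 11235 = 38339
Giving 19512 / 34632 / 43432 / 38339.
After projecting period 2:
Births: 34632 × 0.312 = 10805, 43432 × 0.201 = 8730 → 19535
20–39: 19512 × 0.962 = 18771
40–59: 34632 × 0.976 = 33801
60+: 43432 × 0.968 + 38339 × 0.642 = 42042 + 24614 = 66656
Giving 19535 / 18771 / 33801 / 66656.
Scenario B total after 2 periods: 138763
Difference B − A = 138763 − 132568 = 6195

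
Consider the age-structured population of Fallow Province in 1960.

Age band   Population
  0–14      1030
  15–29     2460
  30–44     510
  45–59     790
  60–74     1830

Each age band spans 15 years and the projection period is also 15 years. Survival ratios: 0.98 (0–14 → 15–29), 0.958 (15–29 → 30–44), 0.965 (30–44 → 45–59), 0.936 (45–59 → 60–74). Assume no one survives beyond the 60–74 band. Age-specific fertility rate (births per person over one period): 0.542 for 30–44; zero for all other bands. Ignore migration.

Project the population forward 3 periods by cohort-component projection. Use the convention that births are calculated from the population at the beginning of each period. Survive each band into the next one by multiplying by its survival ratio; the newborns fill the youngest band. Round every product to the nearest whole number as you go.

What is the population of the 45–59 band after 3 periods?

(Groups numbered youngest = 1 to oldest = 5.)
— Period 1 —
Births: 510 × 0.542 = 276
Group 2: 1030 × 0.98 = 1009
Group 3: 2460 × 0.958 = 2357
Group 4: 510 × 0.965 = 492
Group 5: 790 × 0.936 = 739
End of period: [276, 1009, 2357, 492, 739]
— Period 2 —
Births: 2357 × 0.542 = 1277
Group 2: 276 × 0.98 = 270
Group 3: 1009 × 0.958 = 967
Group 4: 2357 × 0.965 = 2275
Group 5: 492 × 0.936 = 461
End of period: [1277, 270, 967, 2275, 461]
— Period 3 —
Births: 967 × 0.542 = 524
Group 2: 1277 × 0.98 = 1251
Group 3: 270 × 0.958 = 259
Group 4: 967 × 0.965 = 933
Group 5: 2275 × 0.936 = 2129
End of period: [524, 1251, 259, 933, 2129]

933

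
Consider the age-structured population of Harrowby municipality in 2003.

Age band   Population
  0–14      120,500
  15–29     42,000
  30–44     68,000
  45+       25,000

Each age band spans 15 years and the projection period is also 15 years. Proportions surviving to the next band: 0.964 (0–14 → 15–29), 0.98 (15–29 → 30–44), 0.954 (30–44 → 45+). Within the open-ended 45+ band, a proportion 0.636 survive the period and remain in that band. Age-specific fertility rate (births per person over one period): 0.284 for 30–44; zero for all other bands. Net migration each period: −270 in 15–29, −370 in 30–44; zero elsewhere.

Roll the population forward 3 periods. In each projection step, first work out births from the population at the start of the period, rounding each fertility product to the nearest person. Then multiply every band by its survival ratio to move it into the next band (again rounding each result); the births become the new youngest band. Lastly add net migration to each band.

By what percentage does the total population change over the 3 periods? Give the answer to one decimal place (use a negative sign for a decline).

-11.5

Period 1.
Births: 68000 × 0.284 = 19312
15–29: 120500 × 0.964 = 116162
30–44: 42000 × 0.98 = 41160
45+: 68000 × 0.954 + 25000 × 0.636 = 64872 + 15900 = 80772
Net migration: 15–29 − 270 → 115892; 30–44 − 370 → 40790
Population now: 0–14=19312, 15–29=115892, 30–44=40790, 45+=80772
Period 2.
Births: 40790 × 0.284 = 11584
15–29: 19312 × 0.964 = 18617
30–44: 115892 × 0.98 = 113574
45+: 40790 × 0.954 + 80772 × 0.636 = 38914 + 51371 = 90285
Net migration: 15–29 − 270 → 18347; 30–44 − 370 → 113204
Population now: 0–14=11584, 15–29=18347, 30–44=113204, 45+=90285
Period 3.
Births: 113204 × 0.284 = 32150
15–29: 11584 × 0.964 = 11167
30–44: 18347 × 0.98 = 17980
45+: 113204 × 0.954 + 90285 × 0.636 = 107997 + 57421 = 165418
Net migration: 15–29 − 270 → 10897; 30–44 − 370 → 17610
Population now: 0–14=32150, 15–29=10897, 30–44=17610, 45+=165418
Total: 255500 → 226075; change = -29425; percentage change = -11.5%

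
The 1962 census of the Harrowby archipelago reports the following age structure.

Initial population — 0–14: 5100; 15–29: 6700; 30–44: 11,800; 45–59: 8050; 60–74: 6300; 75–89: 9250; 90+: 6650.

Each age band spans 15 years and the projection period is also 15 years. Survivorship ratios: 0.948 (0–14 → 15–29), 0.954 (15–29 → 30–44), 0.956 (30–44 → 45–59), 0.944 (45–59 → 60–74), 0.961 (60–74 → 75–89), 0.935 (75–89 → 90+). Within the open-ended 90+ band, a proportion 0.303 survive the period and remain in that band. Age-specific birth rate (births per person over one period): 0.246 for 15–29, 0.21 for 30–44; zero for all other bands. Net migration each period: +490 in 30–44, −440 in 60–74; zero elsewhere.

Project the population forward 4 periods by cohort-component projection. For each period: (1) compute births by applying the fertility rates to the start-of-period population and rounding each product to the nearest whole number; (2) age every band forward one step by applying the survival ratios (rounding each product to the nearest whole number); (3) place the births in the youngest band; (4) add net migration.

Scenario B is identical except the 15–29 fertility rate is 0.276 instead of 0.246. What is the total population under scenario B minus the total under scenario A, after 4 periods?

618

— Period 1 —
Births: 6700 × 0.246 = 1648  |  11800 × 0.21 = 2478 — total 4126
15–29: 5100 × 0.948 = 4835
30–44: 6700 × 0.954 = 6392
45–59: 11800 × 0.956 = 11281
60–74: 8050 × 0.944 = 7599
75–89: 6300 × 0.961 = 6054
90+: 9250 × 0.935 + 6650 × 0.303 = 8649 + 2015 = 10664
Net migration: 30–44 + 490 → 6882; 60–74 − 440 → 7159
Giving 4126 / 4835 / 6882 / 11281 / 7159 / 6054 / 10664.
— Period 2 —
Births: 4835 × 0.246 = 1189  |  6882 × 0.21 = 1445 — total 2634
15–29: 4126 × 0.948 = 3911
30–44: 4835 × 0.954 = 4613
45–59: 6882 × 0.956 = 6579
60–74: 11281 × 0.944 = 10649
75–89: 7159 × 0.961 = 6880
90+: 6054 × 0.935 + 10664 × 0.303 = 5660 + 3231 = 8891
Net migration: 30–44 + 490 → 5103; 60–74 − 440 → 10209
Giving 2634 / 3911 / 5103 / 6579 / 10209 / 6880 / 8891.
— Period 3 —
Births: 3911 × 0.246 = 962  |  5103 × 0.21 = 1072 — total 2034
15–29: 2634 × 0.948 = 2497
30–44: 3911 × 0.954 = 3731
45–59: 5103 × 0.956 = 4878
60–74: 6579 × 0.944 = 6211
75–89: 10209 × 0.961 = 9811
90+: 6880 × 0.935 + 8891 × 0.303 = 6433 + 2694 = 9127
Net migration: 30–44 + 490 → 4221; 60–74 − 440 → 5771
Giving 2034 / 2497 / 4221 / 4878 / 5771 / 9811 / 9127.
— Period 4 —
Births: 2497 × 0.246 = 614  |  4221 × 0.21 = 886 — total 1500
15–29: 2034 × 0.948 = 1928
30–44: 2497 × 0.954 = 2382
45–59: 4221 × 0.956 = 4035
60–74: 4878 × 0.944 = 4605
75–89: 5771 × 0.961 = 5546
90+: 9811 × 0.935 + 9127 × 0.303 = 9173 + 2765 = 11938
Net migration: 30–44 + 490 → 2872; 60–74 − 440 → 4165
Giving 1500 / 1928 / 2872 / 4035 / 4165 / 5546 / 11938.
Scenario A total after 4 periods: 31984
Scenario B projection —
— Period 1 —
Births: 6700 × 0.276 = 1849  |  11800 × 0.21 = 2478 — total 4327
15–29: 5100 × 0.948 = 4835
30–44: 6700 × 0.954 = 6392
45–59: 11800 × 0.956 = 11281
60–74: 8050 × 0.944 = 7599
75–89: 6300 × 0.961 = 6054
90+: 9250 × 0.935 + 6650 × 0.303 = 8649 + 2015 = 10664
Net migration: 30–44 + 490 → 6882; 60–74 − 440 → 7159
Giving 4327 / 4835 / 6882 / 11281 / 7159 / 6054 / 10664.
— Period 2 —
Births: 4835 × 0.276 = 1334  |  6882 × 0.21 = 1445 — total 2779
15–29: 4327 × 0.948 = 4102
30–44: 4835 × 0.954 = 4613
45–59: 6882 × 0.956 = 6579
60–74: 11281 × 0.944 = 10649
75–89: 7159 × 0.961 = 6880
90+: 6054 × 0.935 + 10664 × 0.303 = 5660 + 3231 = 8891
Net migration: 30–44 + 490 → 5103; 60–74 − 440 → 10209
Giving 2779 / 4102 / 5103 / 6579 / 10209 / 6880 / 8891.
— Period 3 —
Births: 4102 × 0.276 = 1132  |  5103 × 0.21 = 1072 — total 2204
15–29: 2779 × 0.948 = 2634
30–44: 4102 × 0.954 = 3913
45–59: 5103 × 0.956 = 4878
60–74: 6579 × 0.944 = 6211
75–89: 10209 × 0.961 = 9811
90+: 6880 × 0.935 + 8891 × 0.303 = 6433 + 2694 = 9127
Net migration: 30–44 + 490 → 4403; 60–74 − 440 → 5771
Giving 2204 / 2634 / 4403 / 4878 / 5771 / 9811 / 9127.
— Period 4 —
Births: 2634 × 0.276 = 727  |  4403 × 0.21 = 925 — total 1652
15–29: 2204 × 0.948 = 2089
30–44: 2634 × 0.954 = 2513
45–59: 4403 × 0.956 = 4209
60–74: 4878 × 0.944 = 4605
75–89: 5771 × 0.961 = 5546
90+: 9811 × 0.935 + 9127 × 0.303 = 9173 + 2765 = 11938
Net migration: 30–44 + 490 → 3003; 60–74 − 440 → 4165
Giving 1652 / 2089 / 3003 / 4209 / 4165 / 5546 / 11938.
Scenario B total after 4 periods: 32602
Difference B − A = 32602 − 31984 = 618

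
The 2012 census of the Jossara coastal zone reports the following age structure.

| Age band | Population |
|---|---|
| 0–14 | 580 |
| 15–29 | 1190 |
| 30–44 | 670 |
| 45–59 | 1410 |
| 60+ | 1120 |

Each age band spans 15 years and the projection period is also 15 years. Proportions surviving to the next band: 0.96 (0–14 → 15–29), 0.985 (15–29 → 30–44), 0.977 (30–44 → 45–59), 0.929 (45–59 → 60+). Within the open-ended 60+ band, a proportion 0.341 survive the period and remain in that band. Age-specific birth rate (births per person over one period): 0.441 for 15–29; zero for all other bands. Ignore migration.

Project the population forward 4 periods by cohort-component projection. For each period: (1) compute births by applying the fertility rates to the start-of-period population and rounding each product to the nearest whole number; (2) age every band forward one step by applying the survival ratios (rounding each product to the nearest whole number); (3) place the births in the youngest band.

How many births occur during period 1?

525

Period 1:
Births: 1190 * 0.441 = 525
15–29: 580 * 0.96 = 557
30–44: 1190 * 0.985 = 1172
45–59: 670 * 0.977 = 655
60+: 1410 * 0.929 + 1120 * 0.341 = 1310 + 382 = 1692
Giving 525 / 557 / 1172 / 655 / 1692.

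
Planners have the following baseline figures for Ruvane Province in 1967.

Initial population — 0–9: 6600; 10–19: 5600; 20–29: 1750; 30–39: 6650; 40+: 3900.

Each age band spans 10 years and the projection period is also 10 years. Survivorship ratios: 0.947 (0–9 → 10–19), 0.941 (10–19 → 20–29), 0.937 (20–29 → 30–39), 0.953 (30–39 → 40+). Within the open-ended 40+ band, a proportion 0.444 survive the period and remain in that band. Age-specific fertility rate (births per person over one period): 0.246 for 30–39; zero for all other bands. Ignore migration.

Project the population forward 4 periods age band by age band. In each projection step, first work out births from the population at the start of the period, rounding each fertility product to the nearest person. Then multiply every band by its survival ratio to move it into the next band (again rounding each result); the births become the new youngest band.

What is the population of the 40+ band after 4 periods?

[period 1]
Births: 6650 * 0.246 = 1636
10–19: 6600 * 0.947 = 6250
20–29: 5600 * 0.941 = 5270
30–39: 1750 * 0.937 = 1640
40+: 6650 * 0.953 + 3900 * 0.444 = 6337 + 1732 = 8069
Population now: 0–9=1636, 10–19=6250, 20–29=5270, 30–39=1640, 40+=8069
[period 2]
Births: 1640 * 0.246 = 403
10–19: 1636 * 0.947 = 1549
20–29: 6250 * 0.941 = 5881
30–39: 5270 * 0.937 = 4938
40+: 1640 * 0.953 + 8069 * 0.444 = 1563 + 3583 = 5146
Population now: 0–9=403, 10–19=1549, 20–29=5881, 30–39=4938, 40+=5146
[period 3]
Births: 4938 * 0.246 = 1215
10–19: 403 * 0.947 = 382
20–29: 1549 * 0.941 = 1458
30–39: 5881 * 0.937 = 5510
40+: 4938 * 0.953 + 5146 * 0.444 = 4706 + 2285 = 6991
Population now: 0–9=1215, 10–19=382, 20–29=1458, 30–39=5510, 40+=6991
[period 4]
Births: 5510 * 0.246 = 1355
10–19: 1215 * 0.947 = 1151
20–29: 382 * 0.941 = 359
30–39: 1458 * 0.937 = 1366
40+: 5510 * 0.953 + 6991 * 0.444 = 5251 + 3104 = 8355
Population now: 0–9=1355, 10–19=1151, 20–29=359, 30–39=1366, 40+=8355

8355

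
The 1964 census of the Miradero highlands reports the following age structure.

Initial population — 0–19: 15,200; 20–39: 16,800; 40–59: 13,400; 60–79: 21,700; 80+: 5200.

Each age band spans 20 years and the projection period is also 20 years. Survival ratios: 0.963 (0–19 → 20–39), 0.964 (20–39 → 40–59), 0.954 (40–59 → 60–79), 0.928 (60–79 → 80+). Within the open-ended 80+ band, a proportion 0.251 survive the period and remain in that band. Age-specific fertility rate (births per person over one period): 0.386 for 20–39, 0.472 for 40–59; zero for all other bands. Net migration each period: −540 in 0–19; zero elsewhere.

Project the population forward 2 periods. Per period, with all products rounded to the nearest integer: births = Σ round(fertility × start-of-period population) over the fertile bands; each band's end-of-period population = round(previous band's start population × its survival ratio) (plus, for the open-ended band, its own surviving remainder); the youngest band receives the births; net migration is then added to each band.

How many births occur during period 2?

13294

[period 1]
Births: 16800 × 0.386 = 6485, 13400 × 0.472 = 6325 → 12810
20–39: 15200 × 0.963 = 14638
40–59: 16800 × 0.964 = 16195
60–79: 13400 × 0.954 = 12784
80+: 21700 × 0.928 + 5200 × 0.251 = 20138 + 1305 = 21443
Net migration: 0–19 − 540 → 12270
End of period: [12270, 14638, 16195, 12784, 21443]
[period 2]
Births: 14638 × 0.386 = 5650, 16195 × 0.472 = 7644 → 13294
20–39: 12270 × 0.963 = 11816
40–59: 14638 × 0.964 = 14111
60–79: 16195 × 0.954 = 15450
80+: 12784 × 0.928 + 21443 × 0.251 = 11864 + 5382 = 17246
Net migration: 0–19 − 540 → 12754
End of period: [12754, 11816, 14111, 15450, 17246]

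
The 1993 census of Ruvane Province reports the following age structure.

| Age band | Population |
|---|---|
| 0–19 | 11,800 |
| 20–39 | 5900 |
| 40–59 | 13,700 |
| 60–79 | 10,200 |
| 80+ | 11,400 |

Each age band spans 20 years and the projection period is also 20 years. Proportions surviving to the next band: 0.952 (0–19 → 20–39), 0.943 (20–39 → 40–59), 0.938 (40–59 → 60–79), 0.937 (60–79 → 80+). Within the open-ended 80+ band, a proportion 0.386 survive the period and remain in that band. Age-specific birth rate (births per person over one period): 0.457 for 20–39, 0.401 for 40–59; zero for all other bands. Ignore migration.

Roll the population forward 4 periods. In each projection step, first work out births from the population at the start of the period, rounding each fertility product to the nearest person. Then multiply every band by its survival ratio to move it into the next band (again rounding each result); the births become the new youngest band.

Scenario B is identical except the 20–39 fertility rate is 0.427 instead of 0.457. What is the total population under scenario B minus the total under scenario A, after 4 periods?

-1154

Call the bands 1 to 5, youngest first.
After projecting period 1:
Births: 5900 * 0.457 = 2696  |  13700 * 0.401 = 5494 → 8190
Band 2: 11800 * 0.952 = 11234
Band 3: 5900 * 0.943 = 5564
Band 4: 13700 * 0.938 = 12851
Band 5: 10200 * 0.937 + 11400 * 0.386 = 9557 + 4400 = 13957
End of period: [8190, 11234, 5564, 12851, 13957]
After projecting period 2:
Births: 11234 * 0.457 = 5134  |  5564 * 0.401 = 2231 → 7365
Band 2: 8190 * 0.952 = 7797
Band 3: 11234 * 0.943 = 10594
Band 4: 5564 * 0.938 = 5219
Band 5: 12851 * 0.937 + 13957 * 0.386 = 12041 + 5387 = 17428
End of period: [7365, 7797, 10594, 5219, 17428]
After projecting period 3:
Births: 7797 * 0.457 = 3563  |  10594 * 0.401 = 4248 → 7811
Band 2: 7365 * 0.952 = 7011
Band 3: 7797 * 0.943 = 7353
Band 4: 10594 * 0.938 = 9937
Band 5: 5219 * 0.937 + 17428 * 0.386 = 4890 + 6727 = 11617
End of period: [7811, 7011, 7353, 9937, 11617]
After projecting period 4:
Births: 7011 * 0.457 = 3204  |  7353 * 0.401 = 2949 → 6153
Band 2: 7811 * 0.952 = 7436
Band 3: 7011 * 0.943 = 6611
Band 4: 7353 * 0.938 = 6897
Band 5: 9937 * 0.937 + 11617 * 0.386 = 9311 + 4484 = 13795
End of period: [6153, 7436, 6611, 6897, 13795]
Scenario A total after 4 periods: 40892
Scenario B projection —
After projecting period 1:
Births: 5900 * 0.427 = 2519  |  13700 * 0.401 = 5494 → 8013
Band 2: 11800 * 0.952 = 11234
Band 3: 5900 * 0.943 = 5564
Band 4: 13700 * 0.938 = 12851
Band 5: 10200 * 0.937 + 11400 * 0.386 = 9557 + 4400 = 13957
End of period: [8013, 11234, 5564, 12851, 13957]
After projecting period 2:
Births: 11234 * 0.427 = 4797  |  5564 * 0.401 = 2231 → 7028
Band 2: 8013 * 0.952 = 7628
Band 3: 11234 * 0.943 = 10594
Band 4: 5564 * 0.938 = 5219
Band 5: 12851 * 0.937 + 13957 * 0.386 = 12041 + 5387 = 17428
End of period: [7028, 7628, 10594, 5219, 17428]
After projecting period 3:
Births: 7628 * 0.427 = 3257  |  10594 * 0.401 = 4248 → 7505
Band 2: 7028 * 0.952 = 6691
Band 3: 7628 * 0.943 = 7193
Band 4: 10594 * 0.938 = 9937
Band 5: 5219 * 0.937 + 17428 * 0.386 = 4890 + 6727 = 11617
End of period: [7505, 6691, 7193, 9937, 11617]
After projecting period 4:
Births: 6691 * 0.427 = 2857  |  7193 * 0.401 = 2884 → 5741
Band 2: 7505 * 0.952 = 7145
Band 3: 6691 * 0.943 = 6310
Band 4: 7193 * 0.938 = 6747
Band 5: 9937 * 0.937 + 11617 * 0.386 = 9311 + 4484 = 13795
End of period: [5741, 7145, 6310, 6747, 13795]
Scenario B total after 4 periods: 39738
Difference B − A = 39738 − 40892 = -1154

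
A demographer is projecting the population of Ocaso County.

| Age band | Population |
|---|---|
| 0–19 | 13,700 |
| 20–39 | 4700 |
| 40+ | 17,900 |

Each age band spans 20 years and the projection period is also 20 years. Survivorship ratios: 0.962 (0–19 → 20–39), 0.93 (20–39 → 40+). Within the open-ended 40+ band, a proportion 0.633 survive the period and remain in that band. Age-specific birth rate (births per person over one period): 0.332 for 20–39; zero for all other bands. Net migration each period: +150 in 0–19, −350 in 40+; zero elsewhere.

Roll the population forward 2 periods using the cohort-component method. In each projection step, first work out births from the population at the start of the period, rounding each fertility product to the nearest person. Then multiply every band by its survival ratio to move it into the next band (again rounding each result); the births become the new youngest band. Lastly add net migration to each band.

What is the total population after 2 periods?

(Bands numbered youngest = 1 to oldest = 3.)
[period 1]
Births: 4700 * 0.332 = 1560
Band 2: 13700 * 0.962 = 13179
Band 3: 4700 * 0.93 + 17900 * 0.633 = 4371 + 11331 = 15702
Net migration: Band 1 + 150 → 1710; Band 3 − 350 → 15352
End of period: [1710, 13179, 15352]
[period 2]
Births: 13179 * 0.332 = 4375
Band 2: 1710 * 0.962 = 1645
Band 3: 13179 * 0.93 + 15352 * 0.633 = 12256 + 9718 = 21974
Net migration: Band 1 + 150 → 4525; Band 3 − 350 → 21624
End of period: [4525, 1645, 21624]
Total after period 2: 4525 + 1645 + 21624 = 27794

27794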